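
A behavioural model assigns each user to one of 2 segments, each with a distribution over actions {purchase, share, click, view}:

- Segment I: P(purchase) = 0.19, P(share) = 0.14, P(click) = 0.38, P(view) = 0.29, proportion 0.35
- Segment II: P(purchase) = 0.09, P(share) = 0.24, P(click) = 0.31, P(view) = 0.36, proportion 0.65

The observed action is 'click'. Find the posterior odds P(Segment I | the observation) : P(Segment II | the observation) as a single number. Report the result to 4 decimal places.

0.6600

Only the two components matter; the odds are (P(Z=i) f_i(x)) / (P(Z=j) f_j(x)).
Categorical probabilities:
  L_I = P(click | comp) = 0.38
  L_II = P(click | comp) = 0.31
Posterior odds = (P(Z=I)·L_I) / (P(Z=II)·L_II) = (0.35·0.38) / (0.65·0.31) = 0.133 / 0.2015 ≈ 0.6600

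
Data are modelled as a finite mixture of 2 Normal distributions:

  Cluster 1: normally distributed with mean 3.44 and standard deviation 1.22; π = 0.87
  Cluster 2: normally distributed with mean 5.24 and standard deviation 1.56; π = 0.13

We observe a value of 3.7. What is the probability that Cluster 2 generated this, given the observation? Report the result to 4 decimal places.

0.0684

Posterior ∝ prior × likelihood, so P(k | x) ∝ P(Z=k) f_k(x); normalise over all components.
Evaluate each component's likelihood at the observed value:
  p_1 = 0.31966
  p_2 = 0.157098
Prior × likelihood for each component:
  P(Z=1)·p_1 = 0.87 × 0.31966 = 0.278104
  P(Z=2)·p_2 = 0.13 × 0.157098 = 0.0204227
Sum: 0.278104 + 0.0204227 = 0.298527
Responsibility of Cluster 2: 0.0204227 / 0.298527 ≈ 0.0684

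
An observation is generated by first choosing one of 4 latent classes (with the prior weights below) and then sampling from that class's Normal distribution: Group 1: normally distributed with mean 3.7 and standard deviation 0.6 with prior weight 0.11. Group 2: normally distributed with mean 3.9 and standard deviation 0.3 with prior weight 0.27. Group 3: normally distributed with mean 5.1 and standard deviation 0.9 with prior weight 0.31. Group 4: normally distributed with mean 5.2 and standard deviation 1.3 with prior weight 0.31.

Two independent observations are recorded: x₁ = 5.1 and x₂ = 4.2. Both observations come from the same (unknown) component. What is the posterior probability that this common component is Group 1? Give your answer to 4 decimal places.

0.0371

By Bayes' theorem, P(k | x) = w_k f_k(x) / Σ_j w_j f_j(x).
Since both observations come from the same component, the likelihood for component k is f_k(x₁)·f_k(x₂).
  f_1 = [(1/(0.6·√(2π)))·exp(−(5.1−3.7)²/(2·0.6²)) = 0.664904·exp(-2.72222) = 0.0437031] × [0.469853] = 0.0205341
  f_2 = [(1/(0.3·√(2π)))·exp(−(5.1−3.9)²/(2·0.3²)) = 1.329808·exp(-8.00000) = 0.000446101] × [0.806569] = 0.000359811
  f_3 = [(1/(0.9·√(2π)))·exp(−(5.1−5.1)²/(2·0.9²)) = 0.443269·exp(-0.00000) = 0.443269] × [0.268856] = 0.119176
  f_4 = [(1/(1.3·√(2π)))·exp(−(5.1−5.2)²/(2·1.3²)) = 0.306879·exp(-0.00296) = 0.305972] × [0.228285] = 0.0698488
Weight by the priors:
  w_1·f_1 = 0.11 × 0.0205341 = 0.00225875
  w_2·f_2 = 0.27 × 0.000359811 = 9.7149e-05
  w_3·f_3 = 0.31 × 0.119176 = 0.0369445
  w_4·f_4 = 0.31 × 0.0698488 = 0.0216531
Marginal: 0.00225875 + 9.7149e-05 + 0.0369445 + 0.0216531 = 0.0609535
So the posterior for Group 1 is 0.00225875 / 0.0609535 ≈ 0.0371.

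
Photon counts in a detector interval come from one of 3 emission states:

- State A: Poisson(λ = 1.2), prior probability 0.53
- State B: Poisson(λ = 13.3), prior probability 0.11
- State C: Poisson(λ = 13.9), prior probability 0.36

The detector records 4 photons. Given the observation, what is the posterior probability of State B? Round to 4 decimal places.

0.0165

By Bayes' theorem, P(k | x) = π_k f_k(x) / Σ_j π_j f_j(x).
Evaluate each component's likelihood at the observed value:
  p_A = 0.0260232
  p_B = 0.00218313
  p_C = 0.0014294
Prior × likelihood for each component:
  π_A·p_A = 0.53 × 0.0260232 = 0.0137923
  π_B·p_B = 0.11 × 0.00218313 = 0.000240144
  π_C·p_C = 0.36 × 0.0014294 = 0.000514585
Sum: 0.0137923 + 0.000240144 + 0.000514585 = 0.014547
P(State B | the observation) ≈ 0.0165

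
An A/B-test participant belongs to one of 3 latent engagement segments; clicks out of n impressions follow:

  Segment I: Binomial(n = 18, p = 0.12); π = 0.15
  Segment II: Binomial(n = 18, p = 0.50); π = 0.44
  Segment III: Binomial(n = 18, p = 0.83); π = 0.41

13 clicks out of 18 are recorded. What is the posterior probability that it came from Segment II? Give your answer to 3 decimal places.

0.245

Apply Bayes' rule: the posterior for each component is proportional to its prior times its likelihood at x.
Component likelihoods at x = 13 clicks out of 18:
  p_I = C(18,13)·0.12^13·0.88^5 = 8568·1.06993e-12·0.527732 = 4.83781e-09
  p_II = C(18,13)·0.50^13·0.50^5 = 8568·0.00012207·0.03125 = 0.0326843
  p_III = C(18,13)·0.83^13·0.17^5 = 8568·0.0887187·0.000141986 = 0.107929
Prior × likelihood for each component:
  π_I·p_I = 0.15 × 4.83781e-09 = 7.25672e-10
  π_II·p_II = 0.44 × 0.0326843 = 0.0143811
  π_III·p_III = 0.41 × 0.107929 = 0.044251
Sum: 7.25672e-10 + 0.0143811 + 0.044251 = 0.0586321
P(Segment II | data) ≈ 0.245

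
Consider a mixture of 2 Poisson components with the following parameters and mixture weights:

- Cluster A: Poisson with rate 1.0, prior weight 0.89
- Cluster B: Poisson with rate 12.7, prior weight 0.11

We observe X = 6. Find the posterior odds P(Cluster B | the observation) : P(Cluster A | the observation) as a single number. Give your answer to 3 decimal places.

4.301

Since P(k|x) ∝ w_k f_k(x), the posterior odds are w_i f_i(x) / (w_j f_j(x)).
Evaluate each component's likelihood at the observed value:
  p_A = e^(−1.0)·1.0^6/6! = 0.000510944
  p_B = e^(−12.7)·12.7^6/6! = 0.0177807
Odds = (0.11/0.89) × (0.0177807/0.000510944) = 0.123596 × 34.7998 ≈ 4.301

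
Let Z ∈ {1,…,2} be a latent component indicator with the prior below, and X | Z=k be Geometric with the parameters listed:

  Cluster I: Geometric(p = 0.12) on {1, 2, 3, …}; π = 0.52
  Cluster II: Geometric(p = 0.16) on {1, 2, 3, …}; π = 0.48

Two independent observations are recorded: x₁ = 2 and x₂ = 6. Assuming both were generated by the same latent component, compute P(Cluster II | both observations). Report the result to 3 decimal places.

0.554

By Bayes' theorem, P(k | x) = w_k f_k(x) / Σ_j w_j f_j(x).
Since both observations come from the same component, the likelihood for component k is f_k(x₁)·f_k(x₂).
  f_I = [0.1056] × [0.0633278] = 0.00668742
  f_II = [0.1344] × [0.0669139] = 0.00899323
Weight by the priors:
  w_I·f_I = 0.52 × 0.00668742 = 0.00347746
  w_II·f_II = 0.48 × 0.00899323 = 0.00431675
Marginal: 0.00347746 + 0.00431675 = 0.00779421
P(Cluster II | x₁, x₂) ≈ 0.554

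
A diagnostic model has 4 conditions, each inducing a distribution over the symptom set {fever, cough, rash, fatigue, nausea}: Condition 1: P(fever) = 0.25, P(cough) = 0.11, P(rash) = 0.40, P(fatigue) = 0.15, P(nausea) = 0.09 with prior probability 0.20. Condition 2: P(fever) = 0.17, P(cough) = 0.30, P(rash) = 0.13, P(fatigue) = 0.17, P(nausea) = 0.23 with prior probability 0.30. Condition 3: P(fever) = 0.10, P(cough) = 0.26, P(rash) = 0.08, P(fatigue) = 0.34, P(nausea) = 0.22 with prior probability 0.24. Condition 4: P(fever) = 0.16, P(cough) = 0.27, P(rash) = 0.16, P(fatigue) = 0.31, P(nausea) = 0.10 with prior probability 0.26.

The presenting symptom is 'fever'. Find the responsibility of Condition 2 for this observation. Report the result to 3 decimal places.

By Bayes' theorem, P(k | x) = P(Z=k) f_k(x) / Σ_j P(Z=j) f_j(x).
Categorical probabilities:
  L_1 = P(fever | comp) = 0.25
  L_2 = P(fever | comp) = 0.17
  L_3 = P(fever | comp) = 0.10
  L_4 = P(fever | comp) = 0.16
Unnormalised posteriors:
  P(Z=1)·L_1 = 0.20 × 0.25 = 0.05
  P(Z=2)·L_2 = 0.30 × 0.17 = 0.051
  P(Z=3)·L_3 = 0.24 × 0.1 = 0.024
  P(Z=4)·L_4 = 0.26 × 0.16 = 0.0416
Sum: 0.05 + 0.051 + 0.024 + 0.0416 = 0.1666
P(Condition 2 | x) ≈ 0.306

0.306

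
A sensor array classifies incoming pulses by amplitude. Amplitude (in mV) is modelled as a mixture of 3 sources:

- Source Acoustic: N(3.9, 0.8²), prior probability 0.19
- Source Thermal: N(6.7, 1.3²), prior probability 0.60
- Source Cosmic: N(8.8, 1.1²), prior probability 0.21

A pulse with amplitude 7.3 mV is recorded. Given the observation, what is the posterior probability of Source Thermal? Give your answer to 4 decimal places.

0.8463

By Bayes' theorem, P(k | x) = π_k f_k(x) / Σ_j π_j f_j(x).
Normal densities:
  f_Acoustic = (1/(0.8·√(2π)))·exp(−(7.3−3.9)²/(2·0.8²)) = 0.498678·exp(-9.03125) = 5.96483e-05
  f_Thermal = (1/(1.3·√(2π)))·exp(−(7.3−6.7)²/(2·1.3²)) = 0.306879·exp(-0.10651) = 0.275874
  f_Cosmic = (1/(1.1·√(2π)))·exp(−(7.3−8.8)²/(2·1.1²)) = 0.362675·exp(-0.92975) = 0.14313
Prior × likelihood for each component:
  π_Acoustic·f_Acoustic = 0.19 × 5.96483e-05 = 1.13332e-05
  π_Thermal·f_Thermal = 0.60 × 0.275874 = 0.165524
  π_Cosmic·f_Cosmic = 0.21 × 0.14313 = 0.0300573
Sum: 1.13332e-05 + 0.165524 + 0.0300573 = 0.195593
P(Source Thermal | 7.3 mV) = 0.165524 / 0.195593 ≈ 0.8463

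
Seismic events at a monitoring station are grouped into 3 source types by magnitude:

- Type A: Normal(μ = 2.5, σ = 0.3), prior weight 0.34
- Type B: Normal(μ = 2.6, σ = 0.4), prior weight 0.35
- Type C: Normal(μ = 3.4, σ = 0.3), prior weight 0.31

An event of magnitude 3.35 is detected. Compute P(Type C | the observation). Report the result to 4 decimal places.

Posterior ∝ prior × likelihood, so P(k | x) ∝ π_k f_k(x); normalise over all components.
Component likelihoods at x = 3.35:
  L_A = (1/(0.3·√(2π)))·exp(−(3.35−2.5)²/(2·0.3²)) = 1.329808·exp(-4.01389) = 0.0240203
  L_B = (1/(0.4·√(2π)))·exp(−(3.35−2.6)²/(2·0.4²)) = 0.997356·exp(-1.75781) = 0.171966
  L_C = (1/(0.3·√(2π)))·exp(−(3.35−3.4)²/(2·0.3²)) = 1.329808·exp(-0.01389) = 1.31147
Unnormalised posteriors:
  π_A·L_A = 0.34 × 0.0240203 = 0.00816691
  π_B·L_B = 0.35 × 0.171966 = 0.060188
  π_C·L_C = 0.31 × 1.31147 = 0.406554
Sum: 0.00816691 + 0.060188 + 0.406554 = 0.474909
So the posterior for Type C is 0.406554 / 0.474909 ≈ 0.8561.

0.8561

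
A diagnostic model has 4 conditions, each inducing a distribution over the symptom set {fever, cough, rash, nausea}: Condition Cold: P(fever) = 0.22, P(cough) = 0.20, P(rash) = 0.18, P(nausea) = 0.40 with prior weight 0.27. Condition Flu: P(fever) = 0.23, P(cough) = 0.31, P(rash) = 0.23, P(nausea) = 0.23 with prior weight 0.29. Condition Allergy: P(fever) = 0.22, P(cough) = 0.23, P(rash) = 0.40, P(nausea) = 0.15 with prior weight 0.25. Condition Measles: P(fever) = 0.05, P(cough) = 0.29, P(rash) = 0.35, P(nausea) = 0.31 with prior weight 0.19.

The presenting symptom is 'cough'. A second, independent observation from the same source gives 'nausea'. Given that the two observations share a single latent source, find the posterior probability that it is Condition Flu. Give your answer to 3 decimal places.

The responsibility of component k is w_k f_k(x) divided by Σ_j w_j f_j(x).
Since both observations come from the same component, the likelihood for component k is f_k(x₁)·f_k(x₂).
  L_Cold = [P(cough | comp) = 0.20] × [0.4] = 0.08
  L_Flu = [P(cough | comp) = 0.31] × [0.23] = 0.0713
  L_Allergy = [P(cough | comp) = 0.23] × [0.15] = 0.0345
  L_Measles = [P(cough | comp) = 0.29] × [0.31] = 0.0899
Weight by the priors:
  w_Cold·L_Cold = 0.27 × 0.08 = 0.0216
  w_Flu·L_Flu = 0.29 × 0.0713 = 0.020677
  w_Allergy·L_Allergy = 0.25 × 0.0345 = 0.008625
  w_Measles·L_Measles = 0.19 × 0.0899 = 0.017081
Denominator: 0.0216 + 0.020677 + 0.008625 + 0.017081 = 0.067983
So the posterior for Condition Flu is 0.020677 / 0.067983 ≈ 0.304.

0.304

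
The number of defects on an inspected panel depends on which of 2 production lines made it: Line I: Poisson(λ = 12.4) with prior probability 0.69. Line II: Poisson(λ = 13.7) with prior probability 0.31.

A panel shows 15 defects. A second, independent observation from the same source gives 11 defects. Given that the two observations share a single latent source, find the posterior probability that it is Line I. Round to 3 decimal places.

0.692

Posterior ∝ prior × likelihood, so P(k | x) ∝ π_k f_k(x); normalise over all components.
Since both observations come from the same component, the likelihood for component k is f_k(x₁)·f_k(x₂).
  p_I = [e^(−12.4)·12.4^15/15! = 0.079355] × [0.109959] = 0.0087258
  p_II = [e^(−13.7)·13.7^15/15! = 0.0964883] × [0.0897297] = 0.00865786
Unnormalised posteriors:
  π_I·p_I = 0.69 × 0.0087258 = 0.0060208
  π_II·p_II = 0.31 × 0.00865786 = 0.00268394
Evidence: 0.0060208 + 0.00268394 = 0.00870474
P(Line I | x₁, x₂) = 0.0060208 / 0.00870474 ≈ 0.692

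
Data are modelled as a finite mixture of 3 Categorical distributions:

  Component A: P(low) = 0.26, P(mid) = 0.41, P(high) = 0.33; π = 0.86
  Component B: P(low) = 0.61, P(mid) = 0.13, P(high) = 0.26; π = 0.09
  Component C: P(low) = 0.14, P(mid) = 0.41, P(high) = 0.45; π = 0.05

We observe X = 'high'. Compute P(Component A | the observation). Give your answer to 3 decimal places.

P(component k | x) = w_k·f_k(x) / marginal(x), where marginal(x) = Σ_j w_j·f_j(x).
Component likelihoods at x = 'high':
  f_A = 0.33
  f_B = 0.26
  f_C = 0.45
Prior × likelihood for each component:
  w_A·f_A = 0.86 × 0.33 = 0.2838
  w_B·f_B = 0.09 × 0.26 = 0.0234
  w_C·f_C = 0.05 × 0.45 = 0.0225
Denominator: 0.2838 + 0.0234 + 0.0225 = 0.3297
So the posterior for Component A is 0.2838 / 0.3297 ≈ 0.861.

0.861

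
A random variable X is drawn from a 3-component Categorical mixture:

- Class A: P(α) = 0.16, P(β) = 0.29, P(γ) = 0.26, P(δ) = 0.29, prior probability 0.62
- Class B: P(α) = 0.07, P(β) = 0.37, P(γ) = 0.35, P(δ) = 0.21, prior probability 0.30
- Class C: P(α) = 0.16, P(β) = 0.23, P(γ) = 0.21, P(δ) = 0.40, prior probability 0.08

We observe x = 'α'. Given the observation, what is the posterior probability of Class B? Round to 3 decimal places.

The responsibility of component k is P(Z=k) f_k(x) divided by Σ_j P(Z=j) f_j(x).
Component likelihoods at x = 'α':
  p_A = P(α | comp) = 0.16
  p_B = P(α | comp) = 0.07
  p_C = P(α | comp) = 0.16
Multiply by the mixture weights:
  P(Z=A)·p_A = 0.62 × 0.16 = 0.0992
  P(Z=B)·p_B = 0.30 × 0.07 = 0.021
  P(Z=C)·p_C = 0.08 × 0.16 = 0.0128
Normaliser: 0.0992 + 0.021 + 0.0128 = 0.133
So the posterior for Class B is 0.021 / 0.133 ≈ 0.158.

0.158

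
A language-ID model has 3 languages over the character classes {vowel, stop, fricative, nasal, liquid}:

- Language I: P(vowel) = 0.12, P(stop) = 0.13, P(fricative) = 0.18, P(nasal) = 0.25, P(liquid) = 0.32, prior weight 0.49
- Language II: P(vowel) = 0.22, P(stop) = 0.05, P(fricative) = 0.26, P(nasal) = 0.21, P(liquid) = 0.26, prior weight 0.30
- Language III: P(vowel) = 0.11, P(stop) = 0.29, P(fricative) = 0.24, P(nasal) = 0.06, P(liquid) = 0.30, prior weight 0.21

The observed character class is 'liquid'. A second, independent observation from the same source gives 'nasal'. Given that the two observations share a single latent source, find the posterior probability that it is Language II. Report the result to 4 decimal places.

Apply Bayes' rule: the posterior for each component is proportional to its prior times its likelihood at x.
Since both observations come from the same component, the likelihood for component k is f_k(x₁)·f_k(x₂).
  L_I = [P(liquid | comp) = 0.32] × [0.25] = 0.08
  L_II = [P(liquid | comp) = 0.26] × [0.21] = 0.0546
  L_III = [P(liquid | comp) = 0.30] × [0.06] = 0.018
Prior × likelihood for each component:
  w_I·L_I = 0.49 × 0.08 = 0.0392
  w_II·L_II = 0.30 × 0.0546 = 0.01638
  w_III·L_III = 0.21 × 0.018 = 0.00378
Normaliser: 0.0392 + 0.01638 + 0.00378 = 0.05936
So the posterior for Language II is 0.01638 / 0.05936 ≈ 0.2759.

0.2759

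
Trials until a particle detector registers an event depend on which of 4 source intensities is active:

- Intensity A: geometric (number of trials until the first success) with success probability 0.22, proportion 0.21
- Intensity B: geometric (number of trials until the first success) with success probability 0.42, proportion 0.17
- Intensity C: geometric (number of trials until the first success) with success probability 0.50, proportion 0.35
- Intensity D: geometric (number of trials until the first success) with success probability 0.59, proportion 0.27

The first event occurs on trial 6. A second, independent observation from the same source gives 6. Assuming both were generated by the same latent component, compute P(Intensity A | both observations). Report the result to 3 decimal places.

By Bayes' theorem, P(k | x) = π_k f_k(x) / Σ_j π_j f_j(x).
Since both observations come from the same component, the likelihood for component k is f_k(x₁)·f_k(x₂).
  f_A = [0.22·(1−0.22)^5 = 0.22·0.288717 = 0.0635178] × [0.0635178] = 0.00403452
  f_B = [0.42·(1−0.42)^5 = 0.42·0.0656357 = 0.027567] × [0.027567] = 0.000759939
  f_C = [0.50·(1−0.50)^5 = 0.50·0.03125 = 0.015625] × [0.015625] = 0.000244141
  f_D = [0.59·(1−0.59)^5 = 0.59·0.0115856 = 0.00683552] × [0.00683552] = 4.67243e-05
Weight by the priors:
  π_A·f_A = 0.21 × 0.00403452 = 0.000847248
  π_B·f_B = 0.17 × 0.000759939 = 0.00012919
  π_C·f_C = 0.35 × 0.000244141 = 8.54492e-05
  π_D·f_D = 0.27 × 4.67243e-05 = 1.26156e-05
Evidence: 0.000847248 + 0.00012919 + 8.54492e-05 + 1.26156e-05 = 0.0010745
P(Intensity A | x₁,x₂) = 0.000847248 / 0.0010745 ≈ 0.789

0.789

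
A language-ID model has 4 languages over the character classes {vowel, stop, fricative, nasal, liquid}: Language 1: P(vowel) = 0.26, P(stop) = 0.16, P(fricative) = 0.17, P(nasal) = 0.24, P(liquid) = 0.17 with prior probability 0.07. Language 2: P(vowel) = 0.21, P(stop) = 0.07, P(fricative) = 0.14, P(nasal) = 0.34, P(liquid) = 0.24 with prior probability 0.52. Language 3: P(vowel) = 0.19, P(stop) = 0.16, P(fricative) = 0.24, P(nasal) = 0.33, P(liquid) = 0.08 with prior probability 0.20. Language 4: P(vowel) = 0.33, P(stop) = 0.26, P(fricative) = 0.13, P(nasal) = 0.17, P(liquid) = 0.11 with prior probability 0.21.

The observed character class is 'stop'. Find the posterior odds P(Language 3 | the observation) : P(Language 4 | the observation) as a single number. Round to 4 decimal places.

0.5861

The posterior odds equal the prior odds times the likelihood ratio: (π_i/π_j)·(f_i(x)/f_j(x)).
Categorical probabilities:
  p_1 = 0.16
  p_2 = 0.07
  p_3 = 0.16
  p_4 = 0.26
Odds = (0.20/0.21) × (0.16/0.26) = 0.952381 × 0.615385 ≈ 0.5861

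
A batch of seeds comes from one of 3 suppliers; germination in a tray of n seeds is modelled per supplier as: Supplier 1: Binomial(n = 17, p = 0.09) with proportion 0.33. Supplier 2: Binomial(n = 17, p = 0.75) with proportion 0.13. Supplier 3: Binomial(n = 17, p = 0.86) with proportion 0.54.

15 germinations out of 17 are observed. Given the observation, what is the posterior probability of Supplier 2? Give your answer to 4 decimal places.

P(component k | x) = π_k·f_k(x) / marginal(x), where marginal(x) = Σ_j π_j·f_j(x).
Evaluate each component's likelihood at the observed value:
  p_1 = 2.31878e-14
  p_2 = 0.113589
  p_3 = 0.277506
Prior × likelihood for each component:
  π_1·p_1 = 0.33 × 2.31878e-14 = 7.65197e-15
  π_2·p_2 = 0.13 × 0.113589 = 0.0147666
  π_3·p_3 = 0.54 × 0.277506 = 0.149853
Evidence: 7.65197e-15 + 0.0147666 + 0.149853 = 0.16462
P(Supplier 2 | data) ≈ 0.0897

0.0897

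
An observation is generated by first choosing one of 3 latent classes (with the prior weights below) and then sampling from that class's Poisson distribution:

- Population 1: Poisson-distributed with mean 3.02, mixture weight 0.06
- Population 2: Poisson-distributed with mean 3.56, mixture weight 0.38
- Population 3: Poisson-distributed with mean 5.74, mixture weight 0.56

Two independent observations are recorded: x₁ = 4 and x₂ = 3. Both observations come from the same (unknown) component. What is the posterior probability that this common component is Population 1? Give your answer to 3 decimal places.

The responsibility of component k is P(Z=k) f_k(x) divided by Σ_j P(Z=j) f_j(x).
Since both observations come from the same component, the likelihood for component k is f_k(x₁)·f_k(x₂).
  L_1 = [e^(−3.02)·3.02^4/4! = 0.16914] × [0.224027] = 0.037892
  L_2 = [e^(−3.56)·3.56^4/4! = 0.190327] × [0.213851] = 0.0407015
  L_3 = [e^(−5.74)·5.74^4/4! = 0.145407] × [0.101329] = 0.014734
Weight by the priors:
  P(Z=1)·L_1 = 0.06 × 0.037892 = 0.00227352
  P(Z=2)·L_2 = 0.38 × 0.0407015 = 0.0154666
  P(Z=3)·L_3 = 0.56 × 0.014734 = 0.00825103
Normaliser: 0.00227352 + 0.0154666 + 0.00825103 = 0.0259911
P(Population 1 | x₁,x₂) = 0.00227352 / 0.0259911 ≈ 0.087

0.087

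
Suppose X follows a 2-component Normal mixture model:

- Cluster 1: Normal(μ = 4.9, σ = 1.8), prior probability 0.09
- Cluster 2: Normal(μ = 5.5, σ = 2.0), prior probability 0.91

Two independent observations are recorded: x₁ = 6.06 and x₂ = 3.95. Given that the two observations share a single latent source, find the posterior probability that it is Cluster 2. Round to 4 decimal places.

0.8919

Posterior ∝ prior × likelihood, so P(k | x) ∝ π_k f_k(x); normalise over all components.
Since both observations come from the same component, the likelihood for component k is f_k(x₁)·f_k(x₂).
  L_1 = [(1/(1.8·√(2π)))·exp(−(6.06−4.9)²/(2·1.8²)) = 0.221635·exp(-0.20765) = 0.180075] × [0.19282] = 0.0347221
  L_2 = [(1/(2.0·√(2π)))·exp(−(6.06−5.5)²/(2·2.0²)) = 0.199471·exp(-0.03920) = 0.191803] × [0.147726] = 0.0283343
Weight by the priors:
  π_1·L_1 = 0.09 × 0.0347221 = 0.00312499
  π_2·L_2 = 0.91 × 0.0283343 = 0.0257842
Marginal: 0.00312499 + 0.0257842 = 0.0289092
P(Cluster 2 | data) ≈ 0.8919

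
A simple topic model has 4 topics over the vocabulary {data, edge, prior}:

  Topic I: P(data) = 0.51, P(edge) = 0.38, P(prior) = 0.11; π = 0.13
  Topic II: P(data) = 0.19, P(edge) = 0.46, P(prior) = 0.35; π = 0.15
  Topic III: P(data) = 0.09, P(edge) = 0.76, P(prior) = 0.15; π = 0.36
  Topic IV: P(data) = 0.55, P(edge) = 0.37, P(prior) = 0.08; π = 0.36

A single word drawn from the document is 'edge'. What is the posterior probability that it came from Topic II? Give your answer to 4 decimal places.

0.1314

By Bayes' theorem, P(k | x) = π_k f_k(x) / Σ_j π_j f_j(x).
Evaluate each component's likelihood at the observed value:
  p_I = P(edge | comp) = 0.38
  p_II = P(edge | comp) = 0.46
  p_III = P(edge | comp) = 0.76
  p_IV = P(edge | comp) = 0.37
Multiply by the mixture weights:
  π_I·p_I = 0.13 × 0.38 = 0.0494
  π_II·p_II = 0.15 × 0.46 = 0.069
  π_III·p_III = 0.36 × 0.76 = 0.2736
  π_IV·p_IV = 0.36 × 0.37 = 0.1332
Evidence: 0.0494 + 0.069 + 0.2736 + 0.1332 = 0.5252
So the posterior for Topic II is 0.069 / 0.5252 ≈ 0.1314.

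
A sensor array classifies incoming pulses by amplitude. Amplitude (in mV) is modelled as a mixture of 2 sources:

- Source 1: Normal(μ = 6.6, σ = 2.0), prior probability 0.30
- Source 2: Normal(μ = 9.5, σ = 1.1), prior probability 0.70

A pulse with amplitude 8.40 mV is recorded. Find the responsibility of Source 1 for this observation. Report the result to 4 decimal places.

By Bayes' theorem, P(k | x) = π_k f_k(x) / Σ_j π_j f_j(x).
Evaluate each component's likelihood at the observed value:
  p_1 = 0.133043
  p_2 = 0.219973
Weight by the priors:
  π_1·p_1 = 0.30 × 0.133043 = 0.0399128
  π_2·p_2 = 0.70 × 0.219973 = 0.153981
Evidence: 0.0399128 + 0.153981 = 0.193894
P(Source 1 | x) = 0.0399128 / 0.193894 ≈ 0.2058

0.2058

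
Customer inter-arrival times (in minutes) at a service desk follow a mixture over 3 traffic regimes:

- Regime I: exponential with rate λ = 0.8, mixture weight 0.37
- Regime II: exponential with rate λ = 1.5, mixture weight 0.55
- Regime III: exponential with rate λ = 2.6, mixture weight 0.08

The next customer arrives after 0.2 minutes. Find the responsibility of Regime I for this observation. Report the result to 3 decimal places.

Posterior ∝ prior × likelihood, so P(k | x) ∝ π_k f_k(x); normalise over all components.
Component likelihoods at x = 0.2 minutes:
  p_I = 0.681715
  p_II = 1.11123
  p_III = 1.54575
Weight by the priors:
  π_I·p_I = 0.37 × 0.681715 = 0.252235
  π_II·p_II = 0.55 × 1.11123 = 0.611175
  π_III·p_III = 0.08 × 1.54575 = 0.12366
Denominator: 0.252235 + 0.611175 + 0.12366 = 0.98707
P(Regime I | 0.2 minutes) ≈ 0.256

0.256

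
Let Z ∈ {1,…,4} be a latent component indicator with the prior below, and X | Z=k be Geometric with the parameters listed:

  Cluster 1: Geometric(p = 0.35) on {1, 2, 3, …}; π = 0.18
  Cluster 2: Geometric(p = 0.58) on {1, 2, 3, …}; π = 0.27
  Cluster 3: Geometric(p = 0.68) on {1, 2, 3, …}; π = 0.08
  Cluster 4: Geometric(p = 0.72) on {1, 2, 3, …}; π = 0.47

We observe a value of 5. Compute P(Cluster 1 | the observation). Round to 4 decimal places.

0.5992

By Bayes' theorem, P(k | x) = π_k f_k(x) / Σ_j π_j f_j(x).
Evaluate each component's likelihood at the observed value:
  p_1 = 0.0624772
  p_2 = 0.0180478
  p_3 = 0.00713032
  p_4 = 0.00442552
Unnormalised posteriors:
  π_1·p_1 = 0.18 × 0.0624772 = 0.0112459
  π_2·p_2 = 0.27 × 0.0180478 = 0.00487292
  π_3·p_3 = 0.08 × 0.00713032 = 0.000570425
  π_4·p_4 = 0.47 × 0.00442552 = 0.00208
Normaliser: 0.0112459 + 0.00487292 + 0.000570425 + 0.00208 = 0.0187692
Responsibility of Cluster 1: 0.0112459 / 0.0187692 ≈ 0.5992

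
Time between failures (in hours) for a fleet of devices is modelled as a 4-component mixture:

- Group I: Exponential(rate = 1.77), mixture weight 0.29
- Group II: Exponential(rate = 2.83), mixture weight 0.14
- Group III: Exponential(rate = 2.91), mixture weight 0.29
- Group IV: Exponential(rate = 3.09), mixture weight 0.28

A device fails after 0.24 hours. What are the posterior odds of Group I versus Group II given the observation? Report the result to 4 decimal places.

1.6709

Since P(k|x) ∝ w_k f_k(x), the posterior odds are w_i f_i(x) / (w_j f_j(x)).
Component likelihoods at x = 0.24 hours:
  f_I = 1.77·e^(−1.77·0.24) = 1.77·e^(−0.4248) = 1.1574
  f_II = 2.83·e^(−2.83·0.24) = 2.83·e^(−0.6792) = 1.43487
  f_III = 2.91·e^(−2.91·0.24) = 2.91·e^(−0.6984) = 1.44738
  f_IV = 3.09·e^(−3.09·0.24) = 3.09·e^(−0.7416) = 1.47193
Odds = (0.29/0.14) × (1.1574/1.43487) = 2.07143 × 0.806624 ≈ 1.6709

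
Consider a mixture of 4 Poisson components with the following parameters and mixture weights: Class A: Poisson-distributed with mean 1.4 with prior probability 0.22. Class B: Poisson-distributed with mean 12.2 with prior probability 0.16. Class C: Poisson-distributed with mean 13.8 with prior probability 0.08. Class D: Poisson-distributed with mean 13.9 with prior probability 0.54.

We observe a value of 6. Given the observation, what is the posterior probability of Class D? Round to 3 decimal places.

0.497

P(component k | x) = π_k·f_k(x) / marginal(x), where marginal(x) = Σ_j π_j·f_j(x).
Component likelihoods at x = 6:
  p_A = 0.00257883
  p_B = 0.0230374
  p_C = 0.00974267
  p_D = 0.00920583
Unnormalised posteriors:
  π_A·p_A = 0.22 × 0.00257883 = 0.000567344
  π_B·p_B = 0.16 × 0.0230374 = 0.00368599
  π_C·p_C = 0.08 × 0.00974267 = 0.000779414
  π_D·p_D = 0.54 × 0.00920583 = 0.00497115
Normaliser: 0.000567344 + 0.00368599 + 0.000779414 + 0.00497115 = 0.0100039
P(Class D | the observation) ≈ 0.497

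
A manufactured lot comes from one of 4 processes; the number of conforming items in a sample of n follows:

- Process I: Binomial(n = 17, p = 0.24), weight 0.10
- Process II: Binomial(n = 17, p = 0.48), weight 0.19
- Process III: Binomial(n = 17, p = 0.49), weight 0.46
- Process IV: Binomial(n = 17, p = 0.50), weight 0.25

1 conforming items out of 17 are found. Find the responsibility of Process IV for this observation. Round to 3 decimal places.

0.006

Posterior ∝ prior × likelihood, so P(k | x) ∝ P(Z=k) f_k(x); normalise over all components.
Binomial probabilities:
  f_I = 0.0505449
  f_II = 0.000233208
  f_III = 0.000174489
  f_IV = 0.0001297
Multiply by the mixture weights:
  P(Z=I)·f_I = 0.10 × 0.0505449 = 0.00505449
  P(Z=II)·f_II = 0.19 × 0.000233208 = 4.43095e-05
  P(Z=III)·f_III = 0.46 × 0.000174489 = 8.02649e-05
  P(Z=IV)·f_IV = 0.25 × 0.0001297 = 3.24249e-05
Normaliser: 0.00505449 + 4.43095e-05 + 8.02649e-05 + 3.24249e-05 = 0.00521149
P(Process IV | data) = 3.24249e-05 / 0.00521149 ≈ 0.006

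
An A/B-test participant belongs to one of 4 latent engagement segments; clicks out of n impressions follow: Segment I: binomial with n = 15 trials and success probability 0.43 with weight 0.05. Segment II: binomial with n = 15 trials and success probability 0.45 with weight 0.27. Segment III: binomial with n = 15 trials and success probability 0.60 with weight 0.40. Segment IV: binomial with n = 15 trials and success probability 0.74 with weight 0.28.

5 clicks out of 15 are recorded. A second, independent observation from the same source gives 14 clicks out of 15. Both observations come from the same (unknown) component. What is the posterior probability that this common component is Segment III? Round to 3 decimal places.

P(component k | x) = P(Z=k)·f_k(x) / marginal(x), where marginal(x) = Σ_j P(Z=j)·f_j(x).
Since both observations come from the same component, the likelihood for component k is f_k(x₁)·f_k(x₂).
  L_I = [C(15,5)·0.43^5·0.57^10 = 3003·0.0147008·0.00362033 = 0.159826] × [6.3172e-05] = 1.00965e-05
  L_II = [C(15,5)·0.45^5·0.55^10 = 3003·0.0184528·0.00253295 = 0.14036] × [0.000115194] = 1.61687e-05
  L_III = [C(15,5)·0.60^5·0.40^10 = 3003·0.07776·0.000104858 = 0.0244856] × [0.00470185] = 0.000115128
  L_IV = [C(15,5)·0.74^5·0.26^10 = 3003·0.221901·1.41167e-06 = 0.000940692] × [0.0575849] = 5.41697e-05
Multiply by the mixture weights:
  P(Z=I)·L_I = 0.05 × 1.00965e-05 = 5.04825e-07
  P(Z=II)·L_II = 0.27 × 1.61687e-05 = 4.36554e-06
  P(Z=III)·L_III = 0.40 × 0.000115128 = 4.60511e-05
  P(Z=IV)·L_IV = 0.28 × 5.41697e-05 = 1.51675e-05
Marginal: 5.04825e-07 + 4.36554e-06 + 4.60511e-05 + 1.51675e-05 = 6.6089e-05
P(Segment III | x₁,x₂) ≈ 0.697

0.697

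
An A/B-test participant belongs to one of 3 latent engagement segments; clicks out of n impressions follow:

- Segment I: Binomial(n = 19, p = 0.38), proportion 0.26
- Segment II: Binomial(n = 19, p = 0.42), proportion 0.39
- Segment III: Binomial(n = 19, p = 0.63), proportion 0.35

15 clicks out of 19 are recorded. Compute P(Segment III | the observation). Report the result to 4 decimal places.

P(component k | x) = π_k·f_k(x) / marginal(x), where marginal(x) = Σ_j π_j·f_j(x).
Component likelihoods at x = 15 clicks out of 19:
  f_I = 0.000284908
  f_II = 0.000979118
  f_III = 0.0710066
Unnormalised posteriors:
  π_I·f_I = 0.26 × 0.000284908 = 7.40761e-05
  π_II·f_II = 0.39 × 0.000979118 = 0.000381856
  π_III·f_III = 0.35 × 0.0710066 = 0.0248523
Sum: 7.40761e-05 + 0.000381856 + 0.0248523 = 0.0253083
P(Segment III | x) ≈ 0.9820

0.9820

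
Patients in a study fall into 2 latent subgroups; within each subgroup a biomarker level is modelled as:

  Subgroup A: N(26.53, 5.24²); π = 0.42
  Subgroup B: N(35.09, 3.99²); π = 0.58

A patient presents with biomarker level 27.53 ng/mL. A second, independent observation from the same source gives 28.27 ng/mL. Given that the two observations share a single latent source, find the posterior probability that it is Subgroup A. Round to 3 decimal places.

0.910

By Bayes' theorem, P(k | x) = π_k f_k(x) / Σ_j π_j f_j(x).
Since both observations come from the same component, the likelihood for component k is f_k(x₁)·f_k(x₂).
  L_A = [(1/(5.24·√(2π)))·exp(−(27.53−26.53)²/(2·5.24²)) = 0.076134·exp(-0.01821) = 0.0747602] × [0.0720502] = 0.00538649
  L_B = [(1/(3.99·√(2π)))·exp(−(27.53−35.09)²/(2·3.99²)) = 0.099986·exp(-1.79501) = 0.0166101] × [0.0232015] = 0.00038538
Weight by the priors:
  π_A·L_A = 0.42 × 0.00538649 = 0.00226232
  π_B·L_B = 0.58 × 0.00038538 = 0.00022352
Marginal: 0.00226232 + 0.00022352 = 0.00248584
So the posterior for Subgroup A is 0.00226232 / 0.00248584 ≈ 0.910.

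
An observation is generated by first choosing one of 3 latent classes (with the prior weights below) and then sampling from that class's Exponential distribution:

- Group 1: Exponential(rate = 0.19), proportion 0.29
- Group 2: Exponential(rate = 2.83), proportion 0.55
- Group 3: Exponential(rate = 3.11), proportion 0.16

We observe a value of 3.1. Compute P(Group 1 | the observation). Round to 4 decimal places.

Posterior ∝ prior × likelihood, so P(k | x) ∝ π_k f_k(x); normalise over all components.
Evaluate each component's likelihood at the observed value:
  f_1 = 0.19·e^(−0.19·3.1) = 0.19·e^(−0.5890) = 0.105428
  f_2 = 2.83·e^(−2.83·3.1) = 2.83·e^(−8.7730) = 0.000438249
  f_3 = 3.11·e^(−3.11·3.1) = 3.11·e^(−9.6410) = 0.000202175
Multiply by the mixture weights:
  π_1·f_1 = 0.29 × 0.105428 = 0.030574
  π_2·f_2 = 0.55 × 0.000438249 = 0.000241037
  π_3·f_3 = 0.16 × 0.000202175 = 3.2348e-05
Evidence: 0.030574 + 0.000241037 + 3.2348e-05 = 0.0308474
P(Group 1 | the observation) = 0.030574 / 0.0308474 ≈ 0.9911

0.9911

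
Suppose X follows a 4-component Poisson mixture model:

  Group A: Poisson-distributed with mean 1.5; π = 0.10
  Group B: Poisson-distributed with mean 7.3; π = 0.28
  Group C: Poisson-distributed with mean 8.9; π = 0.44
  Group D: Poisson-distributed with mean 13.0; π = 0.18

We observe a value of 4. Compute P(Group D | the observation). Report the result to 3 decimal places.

0.011

The responsibility of component k is π_k f_k(x) divided by Σ_j π_j f_j(x).
Component likelihoods at x = 4:
  p_A = e^(−1.5)·1.5^4/4! = 0.0470665
  p_B = e^(−7.3)·7.3^4/4! = 0.0799338
  p_C = e^(−8.9)·8.9^4/4! = 0.0356556
  p_D = e^(−13.0)·13.0^4/4! = 0.00268989
Prior × likelihood for each component:
  π_A·p_A = 0.10 × 0.0470665 = 0.00470665
  π_B·p_B = 0.28 × 0.0799338 = 0.0223815
  π_C·p_C = 0.44 × 0.0356556 = 0.0156885
  π_D·p_D = 0.18 × 0.00268989 = 0.00048418
Evidence: 0.00470665 + 0.0223815 + 0.0156885 + 0.00048418 = 0.0432608
Responsibility of Group D: 0.00048418 / 0.0432608 ≈ 0.011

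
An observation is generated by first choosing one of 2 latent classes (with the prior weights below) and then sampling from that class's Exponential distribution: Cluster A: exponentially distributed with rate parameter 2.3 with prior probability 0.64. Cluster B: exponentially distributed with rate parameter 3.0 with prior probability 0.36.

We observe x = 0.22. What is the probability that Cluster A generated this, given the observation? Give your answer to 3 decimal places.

0.614

Posterior ∝ prior × likelihood, so P(k | x) ∝ w_k f_k(x); normalise over all components.
Exponential densities:
  p_A = 2.3·e^(−2.3·0.22) = 2.3·e^(−0.5060) = 1.38668
  p_B = 3.0·e^(−3.0·0.22) = 3.0·e^(−0.6600) = 1.55055
Prior × likelihood for each component:
  w_A·p_A = 0.64 × 1.38668 = 0.887472
  w_B·p_B = 0.36 × 1.55055 = 0.558199
Sum: 0.887472 + 0.558199 = 1.44567
Responsibility of Cluster A: 0.887472 / 1.44567 ≈ 0.614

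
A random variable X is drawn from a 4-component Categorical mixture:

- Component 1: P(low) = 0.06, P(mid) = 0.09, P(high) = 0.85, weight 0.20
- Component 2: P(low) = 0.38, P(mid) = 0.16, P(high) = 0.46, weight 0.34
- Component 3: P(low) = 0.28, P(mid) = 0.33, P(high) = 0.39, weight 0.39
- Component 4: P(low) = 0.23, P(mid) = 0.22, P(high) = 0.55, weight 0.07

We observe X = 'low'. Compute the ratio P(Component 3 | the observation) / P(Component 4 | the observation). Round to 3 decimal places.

6.783

The posterior odds equal the prior odds times the likelihood ratio: (π_i/π_j)·(f_i(x)/f_j(x)).
Categorical probabilities:
  L_1 = P(low | comp) = 0.06
  L_2 = P(low | comp) = 0.38
  L_3 = P(low | comp) = 0.28
  L_4 = P(low | comp) = 0.23
Odds = (0.39/0.07) × (0.28/0.23) = 5.57143 × 1.21739 ≈ 6.783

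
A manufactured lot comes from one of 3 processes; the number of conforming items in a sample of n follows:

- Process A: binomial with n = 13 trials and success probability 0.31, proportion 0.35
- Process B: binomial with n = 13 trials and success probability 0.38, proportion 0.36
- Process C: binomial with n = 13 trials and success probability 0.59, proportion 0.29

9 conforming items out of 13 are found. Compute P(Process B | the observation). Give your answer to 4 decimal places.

0.1073

P(component k | x) = P(Z=k)·f_k(x) / marginal(x), where marginal(x) = Σ_j P(Z=j)·f_j(x).
Evaluate each component's likelihood at the observed value:
  f_A = 0.00428507
  f_B = 0.0174552
  f_C = 0.175029
Weight by the priors:
  P(Z=A)·f_A = 0.35 × 0.00428507 = 0.00149977
  P(Z=B)·f_B = 0.36 × 0.0174552 = 0.00628388
  P(Z=C)·f_C = 0.29 × 0.175029 = 0.0507584
Denominator: 0.00149977 + 0.00628388 + 0.0507584 = 0.058542
P(Process B | the observation) ≈ 0.1073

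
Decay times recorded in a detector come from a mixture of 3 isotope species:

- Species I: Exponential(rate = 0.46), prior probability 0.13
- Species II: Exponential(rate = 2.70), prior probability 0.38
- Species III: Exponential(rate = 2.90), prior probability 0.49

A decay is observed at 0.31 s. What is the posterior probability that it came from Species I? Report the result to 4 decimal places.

0.0483

By Bayes' theorem, P(k | x) = π_k f_k(x) / Σ_j π_j f_j(x).
Component likelihoods at x = 0.31 s:
  L_I = 0.398866
  L_II = 1.16912
  L_III = 1.18023
Prior × likelihood for each component:
  π_I·L_I = 0.13 × 0.398866 = 0.0518526
  π_II·L_II = 0.38 × 1.16912 = 0.444266
  π_III·L_III = 0.49 × 1.18023 = 0.578314
Sum: 0.0518526 + 0.444266 + 0.578314 = 1.07443
So the posterior for Species I is 0.0518526 / 1.07443 ≈ 0.0483.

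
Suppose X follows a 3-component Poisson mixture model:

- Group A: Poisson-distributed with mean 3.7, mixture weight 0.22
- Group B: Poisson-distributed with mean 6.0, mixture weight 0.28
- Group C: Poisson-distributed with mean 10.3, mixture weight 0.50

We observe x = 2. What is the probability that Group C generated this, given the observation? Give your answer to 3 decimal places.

By Bayes' theorem, P(k | x) = π_k f_k(x) / Σ_j π_j f_j(x).
Evaluate each component's likelihood at the observed value:
  p_A = 0.169233
  p_B = 0.0446175
  p_C = 0.00178407
Prior × likelihood for each component:
  π_A·p_A = 0.22 × 0.169233 = 0.0372312
  π_B·p_B = 0.28 × 0.0446175 = 0.0124929
  π_C·p_C = 0.50 × 0.00178407 = 0.000892034
Evidence: 0.0372312 + 0.0124929 + 0.000892034 = 0.0506161
P(Group C | 2) = 0.000892034 / 0.0506161 ≈ 0.018

0.018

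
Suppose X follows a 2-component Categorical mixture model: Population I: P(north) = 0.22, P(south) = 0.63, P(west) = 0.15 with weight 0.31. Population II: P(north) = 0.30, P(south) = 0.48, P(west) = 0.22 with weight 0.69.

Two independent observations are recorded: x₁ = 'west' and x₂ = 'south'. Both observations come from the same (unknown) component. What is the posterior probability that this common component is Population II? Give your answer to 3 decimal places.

0.713

By Bayes' theorem, P(k | x) = P(Z=k) f_k(x) / Σ_j P(Z=j) f_j(x).
Since both observations come from the same component, the likelihood for component k is f_k(x₁)·f_k(x₂).
  f_I = [0.15] × [0.63] = 0.0945
  f_II = [0.22] × [0.48] = 0.1056
Unnormalised posteriors:
  P(Z=I)·f_I = 0.31 × 0.0945 = 0.029295
  P(Z=II)·f_II = 0.69 × 0.1056 = 0.072864
Marginal: 0.029295 + 0.072864 = 0.102159
P(Population II | x) = 0.072864 / 0.102159 ≈ 0.713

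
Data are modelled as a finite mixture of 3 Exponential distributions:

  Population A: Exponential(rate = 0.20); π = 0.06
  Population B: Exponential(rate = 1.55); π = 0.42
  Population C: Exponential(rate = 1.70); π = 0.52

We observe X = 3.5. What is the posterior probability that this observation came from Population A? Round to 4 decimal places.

Posterior ∝ prior × likelihood, so P(k | x) ∝ π_k f_k(x); normalise over all components.
Evaluate each component's likelihood at the observed value:
  p_A = 0.20·e^(−0.20·3.5) = 0.20·e^(−0.7000) = 0.0993171
  p_B = 1.55·e^(−1.55·3.5) = 1.55·e^(−5.4250) = 0.00682785
  p_C = 1.70·e^(−1.70·3.5) = 1.70·e^(−5.9500) = 0.00442993
Unnormalised posteriors:
  π_A·p_A = 0.06 × 0.0993171 = 0.00595902
  π_B·p_B = 0.42 × 0.00682785 = 0.0028677
  π_C·p_C = 0.52 × 0.00442993 = 0.00230356
Evidence: 0.00595902 + 0.0028677 + 0.00230356 = 0.0111303
Responsibility of Population A: 0.00595902 / 0.0111303 ≈ 0.5354

0.5354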